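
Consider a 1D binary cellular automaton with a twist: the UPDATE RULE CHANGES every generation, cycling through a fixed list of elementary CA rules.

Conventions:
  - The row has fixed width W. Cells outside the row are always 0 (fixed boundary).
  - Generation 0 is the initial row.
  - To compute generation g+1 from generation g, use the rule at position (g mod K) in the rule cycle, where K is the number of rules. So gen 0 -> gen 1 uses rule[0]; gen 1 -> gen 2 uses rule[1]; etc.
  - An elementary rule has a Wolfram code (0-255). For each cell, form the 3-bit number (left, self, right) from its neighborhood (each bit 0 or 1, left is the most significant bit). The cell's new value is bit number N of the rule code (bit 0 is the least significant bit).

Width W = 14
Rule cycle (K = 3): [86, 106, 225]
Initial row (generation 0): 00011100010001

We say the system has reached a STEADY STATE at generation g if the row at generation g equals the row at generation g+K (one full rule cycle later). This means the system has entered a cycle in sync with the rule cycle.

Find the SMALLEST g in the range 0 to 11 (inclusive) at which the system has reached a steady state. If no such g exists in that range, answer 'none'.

Gen 0: 00011100010001
Gen 1 (rule 86): 00100110111011
Gen 2 (rule 106): 01001111101111
Gen 3 (rule 225): 00000111110111
Gen 4 (rule 86): 00001000010001
Gen 5 (rule 106): 00010000100010
Gen 6 (rule 225): 11000110001000
Gen 7 (rule 86): 01101011011100
Gen 8 (rule 106): 11110111110100
Gen 9 (rule 225): 01111011111001
Gen 10 (rule 86): 10001000001111
Gen 11 (rule 106): 00010000011001
Gen 12 (rule 225): 11000111001000
Gen 13 (rule 86): 01101001111100
Gen 14 (rule 106): 11110011000100

Answer: none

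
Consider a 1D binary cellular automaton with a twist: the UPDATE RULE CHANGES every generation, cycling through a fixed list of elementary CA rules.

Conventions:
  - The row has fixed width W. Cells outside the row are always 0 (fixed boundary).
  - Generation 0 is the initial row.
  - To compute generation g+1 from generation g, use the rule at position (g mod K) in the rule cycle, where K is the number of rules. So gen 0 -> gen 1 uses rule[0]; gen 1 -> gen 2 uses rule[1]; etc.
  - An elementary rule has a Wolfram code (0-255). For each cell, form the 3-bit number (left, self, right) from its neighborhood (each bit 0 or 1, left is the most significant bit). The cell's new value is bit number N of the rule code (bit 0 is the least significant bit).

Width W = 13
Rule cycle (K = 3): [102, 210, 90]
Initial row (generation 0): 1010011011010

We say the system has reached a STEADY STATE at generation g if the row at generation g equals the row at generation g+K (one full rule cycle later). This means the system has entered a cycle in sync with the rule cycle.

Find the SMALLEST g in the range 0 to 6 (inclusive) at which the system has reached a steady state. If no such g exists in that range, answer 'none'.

Gen 0: 1010011011010
Gen 1 (rule 102): 1110101101110
Gen 2 (rule 210): 0110000100111
Gen 3 (rule 90): 1111001011101
Gen 4 (rule 102): 0001011100111
Gen 5 (rule 210): 0010001111011
Gen 6 (rule 90): 0101011001011
Gen 7 (rule 102): 1111101011101
Gen 8 (rule 210): 0111100001100
Gen 9 (rule 90): 1100110011110

Answer: none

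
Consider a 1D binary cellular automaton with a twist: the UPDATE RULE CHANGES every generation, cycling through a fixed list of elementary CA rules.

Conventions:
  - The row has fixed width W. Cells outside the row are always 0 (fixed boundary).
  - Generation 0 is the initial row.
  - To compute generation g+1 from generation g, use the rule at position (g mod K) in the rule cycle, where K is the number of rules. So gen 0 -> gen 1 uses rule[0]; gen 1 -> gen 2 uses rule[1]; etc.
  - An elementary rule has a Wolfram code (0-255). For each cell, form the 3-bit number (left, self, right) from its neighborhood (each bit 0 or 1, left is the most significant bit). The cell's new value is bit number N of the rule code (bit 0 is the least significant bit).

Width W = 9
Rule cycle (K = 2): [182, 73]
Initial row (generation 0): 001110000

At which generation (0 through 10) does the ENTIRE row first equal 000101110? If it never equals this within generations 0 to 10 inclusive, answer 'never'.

Gen 0: 001110000
Gen 1 (rule 182): 010101000
Gen 2 (rule 73): 000000011
Gen 3 (rule 182): 000000100
Gen 4 (rule 73): 111110001
Gen 5 (rule 182): 011101011
Gen 6 (rule 73): 010100011
Gen 7 (rule 182): 111110100
Gen 8 (rule 73): 100010001
Gen 9 (rule 182): 110111011
Gen 10 (rule 73): 110101011

Answer: never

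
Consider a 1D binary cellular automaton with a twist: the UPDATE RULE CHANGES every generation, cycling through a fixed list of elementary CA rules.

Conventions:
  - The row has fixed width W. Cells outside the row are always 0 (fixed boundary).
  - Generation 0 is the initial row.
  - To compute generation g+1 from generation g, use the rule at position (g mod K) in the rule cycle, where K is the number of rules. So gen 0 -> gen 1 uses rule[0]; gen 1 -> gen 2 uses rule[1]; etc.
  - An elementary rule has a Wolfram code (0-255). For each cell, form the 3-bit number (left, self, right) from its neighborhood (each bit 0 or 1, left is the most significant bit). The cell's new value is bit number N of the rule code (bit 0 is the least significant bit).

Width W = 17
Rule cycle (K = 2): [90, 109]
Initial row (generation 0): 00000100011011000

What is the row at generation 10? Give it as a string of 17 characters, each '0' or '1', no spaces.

Answer: 10111111101011111

Derivation:
Gen 0: 00000100011011000
Gen 1 (rule 90): 00001010111011100
Gen 2 (rule 109): 11101111101110101
Gen 3 (rule 90): 10101000101010000
Gen 4 (rule 109): 11111010111110111
Gen 5 (rule 90): 10001000100010101
Gen 6 (rule 109): 10101010101011111
Gen 7 (rule 90): 00000000000010001
Gen 8 (rule 109): 11111111111010101
Gen 9 (rule 90): 10000000001000000
Gen 10 (rule 109): 10111111101011111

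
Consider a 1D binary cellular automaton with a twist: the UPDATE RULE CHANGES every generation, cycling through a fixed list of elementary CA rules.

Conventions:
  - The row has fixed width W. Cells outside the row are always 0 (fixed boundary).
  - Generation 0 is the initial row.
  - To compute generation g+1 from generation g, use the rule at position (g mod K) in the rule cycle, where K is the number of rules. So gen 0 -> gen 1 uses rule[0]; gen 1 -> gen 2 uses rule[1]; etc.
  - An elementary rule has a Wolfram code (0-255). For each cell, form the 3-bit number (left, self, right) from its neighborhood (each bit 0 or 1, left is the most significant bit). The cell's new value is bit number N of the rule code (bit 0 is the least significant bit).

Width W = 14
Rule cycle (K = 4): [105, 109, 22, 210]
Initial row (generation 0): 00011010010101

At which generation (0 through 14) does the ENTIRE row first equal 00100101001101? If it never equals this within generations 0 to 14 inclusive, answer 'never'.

Gen 0: 00011010010101
Gen 1 (rule 105): 11011100001010
Gen 2 (rule 109): 11110101101110
Gen 3 (rule 22): 00000100000001
Gen 4 (rule 210): 00001010000010
Gen 5 (rule 105): 11100100111000
Gen 6 (rule 109): 10100100101011
Gen 7 (rule 22): 10111111101000
Gen 8 (rule 210): 00011111100100
Gen 9 (rule 105): 11010000100001
Gen 10 (rule 109): 11110110101101
Gen 11 (rule 22): 00000000100001
Gen 12 (rule 210): 00000001010010
Gen 13 (rule 105): 11111100100000
Gen 14 (rule 109): 10000100101111

Answer: never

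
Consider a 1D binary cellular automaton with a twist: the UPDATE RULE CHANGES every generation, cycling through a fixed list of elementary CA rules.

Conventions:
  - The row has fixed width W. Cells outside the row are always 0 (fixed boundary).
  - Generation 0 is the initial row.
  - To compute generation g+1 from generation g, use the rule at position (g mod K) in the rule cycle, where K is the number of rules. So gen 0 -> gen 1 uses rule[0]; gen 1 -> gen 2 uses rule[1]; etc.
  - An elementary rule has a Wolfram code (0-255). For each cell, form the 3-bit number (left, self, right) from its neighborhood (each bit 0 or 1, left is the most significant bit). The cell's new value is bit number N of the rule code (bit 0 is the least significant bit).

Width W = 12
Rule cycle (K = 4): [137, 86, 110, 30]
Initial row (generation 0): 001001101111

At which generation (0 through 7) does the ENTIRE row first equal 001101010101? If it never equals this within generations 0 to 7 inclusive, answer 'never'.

Gen 0: 001001101111
Gen 1 (rule 137): 100001001110
Gen 2 (rule 86): 110011110011
Gen 3 (rule 110): 110110010111
Gen 4 (rule 30): 100101110100
Gen 5 (rule 137): 000001100001
Gen 6 (rule 86): 000010110011
Gen 7 (rule 110): 000111110111

Answer: never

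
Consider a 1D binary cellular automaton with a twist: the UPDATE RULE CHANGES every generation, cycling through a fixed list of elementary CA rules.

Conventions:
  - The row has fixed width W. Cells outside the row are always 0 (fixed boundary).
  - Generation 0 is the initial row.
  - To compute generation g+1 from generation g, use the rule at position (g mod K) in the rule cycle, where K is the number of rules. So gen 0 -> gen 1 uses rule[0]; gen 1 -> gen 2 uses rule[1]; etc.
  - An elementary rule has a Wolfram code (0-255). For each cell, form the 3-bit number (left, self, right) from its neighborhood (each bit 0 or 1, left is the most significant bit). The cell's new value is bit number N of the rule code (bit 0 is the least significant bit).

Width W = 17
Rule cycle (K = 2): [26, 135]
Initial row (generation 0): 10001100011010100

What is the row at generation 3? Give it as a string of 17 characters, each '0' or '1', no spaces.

Answer: 10100101001100001

Derivation:
Gen 0: 10001100011010100
Gen 1 (rule 26): 01011010110000010
Gen 2 (rule 135): 11000010000111110
Gen 3 (rule 26): 10100101001100001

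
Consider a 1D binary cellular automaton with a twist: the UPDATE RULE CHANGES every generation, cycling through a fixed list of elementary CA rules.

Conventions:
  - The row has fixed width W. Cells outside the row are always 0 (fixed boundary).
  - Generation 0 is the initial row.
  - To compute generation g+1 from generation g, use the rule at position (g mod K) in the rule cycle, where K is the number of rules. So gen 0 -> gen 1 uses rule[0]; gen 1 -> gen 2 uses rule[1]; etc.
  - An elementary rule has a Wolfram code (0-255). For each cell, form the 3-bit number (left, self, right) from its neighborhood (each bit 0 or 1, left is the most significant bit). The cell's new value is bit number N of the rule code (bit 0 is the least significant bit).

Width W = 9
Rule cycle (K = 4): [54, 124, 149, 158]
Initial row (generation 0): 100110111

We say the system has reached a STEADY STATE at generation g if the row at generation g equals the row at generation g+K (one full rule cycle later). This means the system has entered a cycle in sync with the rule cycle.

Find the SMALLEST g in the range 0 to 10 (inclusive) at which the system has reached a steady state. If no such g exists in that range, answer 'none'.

Gen 0: 100110111
Gen 1 (rule 54): 111001000
Gen 2 (rule 124): 101101100
Gen 3 (rule 149): 100000011
Gen 4 (rule 158): 110000110
Gen 5 (rule 54): 001001001
Gen 6 (rule 124): 001101101
Gen 7 (rule 149): 100000001
Gen 8 (rule 158): 110000011
Gen 9 (rule 54): 001000100
Gen 10 (rule 124): 001100110
Gen 11 (rule 149): 100010001
Gen 12 (rule 158): 110111011
Gen 13 (rule 54): 001000100
Gen 14 (rule 124): 001100110

Answer: 9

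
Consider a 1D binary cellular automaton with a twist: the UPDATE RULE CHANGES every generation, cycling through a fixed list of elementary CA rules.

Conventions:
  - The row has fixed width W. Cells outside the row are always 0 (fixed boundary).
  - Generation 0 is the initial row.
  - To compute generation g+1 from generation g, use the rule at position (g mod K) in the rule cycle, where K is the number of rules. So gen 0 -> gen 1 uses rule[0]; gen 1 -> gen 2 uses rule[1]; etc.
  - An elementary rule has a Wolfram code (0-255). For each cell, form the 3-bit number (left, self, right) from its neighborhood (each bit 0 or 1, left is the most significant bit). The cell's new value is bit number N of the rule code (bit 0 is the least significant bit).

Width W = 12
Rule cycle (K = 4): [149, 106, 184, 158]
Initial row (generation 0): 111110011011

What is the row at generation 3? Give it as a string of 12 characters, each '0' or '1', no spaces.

Answer: 101101000000

Derivation:
Gen 0: 111110011011
Gen 1 (rule 149): 011101000000
Gen 2 (rule 106): 110110000000
Gen 3 (rule 184): 101101000000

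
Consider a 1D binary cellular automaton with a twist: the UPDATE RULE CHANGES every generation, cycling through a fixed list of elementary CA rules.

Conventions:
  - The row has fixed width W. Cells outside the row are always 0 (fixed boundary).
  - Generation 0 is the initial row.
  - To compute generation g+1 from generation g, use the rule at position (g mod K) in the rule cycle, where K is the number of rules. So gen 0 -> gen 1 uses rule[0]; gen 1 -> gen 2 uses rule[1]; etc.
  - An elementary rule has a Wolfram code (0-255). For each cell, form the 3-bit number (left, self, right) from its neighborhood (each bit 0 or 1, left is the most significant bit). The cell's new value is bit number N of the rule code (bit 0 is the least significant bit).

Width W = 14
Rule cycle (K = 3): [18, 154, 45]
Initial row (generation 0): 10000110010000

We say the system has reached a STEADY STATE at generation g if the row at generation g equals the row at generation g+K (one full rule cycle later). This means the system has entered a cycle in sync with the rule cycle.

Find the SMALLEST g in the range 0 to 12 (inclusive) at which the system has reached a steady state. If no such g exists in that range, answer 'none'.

Answer: 7

Derivation:
Gen 0: 10000110010000
Gen 1 (rule 18): 01001001101000
Gen 2 (rule 154): 10110111000100
Gen 3 (rule 45): 11101100010101
Gen 4 (rule 18): 00000010100000
Gen 5 (rule 154): 00000100010000
Gen 6 (rule 45): 11110101010111
Gen 7 (rule 18): 00000000000000
Gen 8 (rule 154): 00000000000000
Gen 9 (rule 45): 11111111111111
Gen 10 (rule 18): 00000000000000
Gen 11 (rule 154): 00000000000000
Gen 12 (rule 45): 11111111111111
Gen 13 (rule 18): 00000000000000
Gen 14 (rule 154): 00000000000000
Gen 15 (rule 45): 11111111111111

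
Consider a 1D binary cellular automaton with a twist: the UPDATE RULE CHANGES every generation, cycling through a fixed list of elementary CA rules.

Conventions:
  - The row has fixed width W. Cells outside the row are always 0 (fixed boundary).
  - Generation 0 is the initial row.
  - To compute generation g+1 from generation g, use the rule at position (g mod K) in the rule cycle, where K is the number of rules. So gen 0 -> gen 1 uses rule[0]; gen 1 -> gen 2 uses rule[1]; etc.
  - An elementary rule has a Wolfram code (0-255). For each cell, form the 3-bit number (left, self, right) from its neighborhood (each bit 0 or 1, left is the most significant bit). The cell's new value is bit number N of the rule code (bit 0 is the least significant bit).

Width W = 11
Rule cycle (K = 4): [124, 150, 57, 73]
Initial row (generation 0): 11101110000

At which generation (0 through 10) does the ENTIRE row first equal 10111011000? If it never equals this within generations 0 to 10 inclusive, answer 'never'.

Gen 0: 11101110000
Gen 1 (rule 124): 10111011000
Gen 2 (rule 150): 10010000100
Gen 3 (rule 57): 01001110011
Gen 4 (rule 73): 00001010011
Gen 5 (rule 124): 00001111011
Gen 6 (rule 150): 00010110000
Gen 7 (rule 57): 11001101111
Gen 8 (rule 73): 11001101001
Gen 9 (rule 124): 11101111101
Gen 10 (rule 150): 01000111001

Answer: 1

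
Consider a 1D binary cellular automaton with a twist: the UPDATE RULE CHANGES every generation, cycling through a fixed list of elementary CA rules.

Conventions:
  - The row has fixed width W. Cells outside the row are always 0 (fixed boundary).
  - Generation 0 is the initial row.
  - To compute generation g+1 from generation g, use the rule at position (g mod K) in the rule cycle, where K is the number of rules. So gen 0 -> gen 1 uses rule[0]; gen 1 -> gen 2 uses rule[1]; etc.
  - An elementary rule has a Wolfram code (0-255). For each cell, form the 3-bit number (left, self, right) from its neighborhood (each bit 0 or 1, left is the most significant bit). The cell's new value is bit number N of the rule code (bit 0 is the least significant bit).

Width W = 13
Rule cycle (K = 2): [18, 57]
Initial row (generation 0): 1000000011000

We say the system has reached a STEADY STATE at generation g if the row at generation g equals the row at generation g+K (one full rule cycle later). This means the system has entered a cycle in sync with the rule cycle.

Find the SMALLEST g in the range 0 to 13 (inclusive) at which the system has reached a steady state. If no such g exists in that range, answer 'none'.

Answer: 5

Derivation:
Gen 0: 1000000011000
Gen 1 (rule 18): 0100000100100
Gen 2 (rule 57): 0011110010011
Gen 3 (rule 18): 0100001101100
Gen 4 (rule 57): 0011101011011
Gen 5 (rule 18): 0100000000000
Gen 6 (rule 57): 0011111111111
Gen 7 (rule 18): 0100000000000
Gen 8 (rule 57): 0011111111111
Gen 9 (rule 18): 0100000000000
Gen 10 (rule 57): 0011111111111
Gen 11 (rule 18): 0100000000000
Gen 12 (rule 57): 0011111111111
Gen 13 (rule 18): 0100000000000
Gen 14 (rule 57): 0011111111111
Gen 15 (rule 18): 0100000000000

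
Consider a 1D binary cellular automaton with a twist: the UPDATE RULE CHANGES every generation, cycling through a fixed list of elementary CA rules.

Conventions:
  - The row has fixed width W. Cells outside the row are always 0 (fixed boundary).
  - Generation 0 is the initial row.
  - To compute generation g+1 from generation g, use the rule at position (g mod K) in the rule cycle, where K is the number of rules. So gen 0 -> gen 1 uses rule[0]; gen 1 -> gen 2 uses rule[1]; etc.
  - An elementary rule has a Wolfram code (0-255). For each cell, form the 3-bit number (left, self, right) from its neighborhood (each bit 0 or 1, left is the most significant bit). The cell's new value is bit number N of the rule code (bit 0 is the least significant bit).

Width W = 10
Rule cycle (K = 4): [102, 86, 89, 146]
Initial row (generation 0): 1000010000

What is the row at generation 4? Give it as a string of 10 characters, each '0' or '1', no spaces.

Answer: 0010101110

Derivation:
Gen 0: 1000010000
Gen 1 (rule 102): 1000110000
Gen 2 (rule 86): 1101011000
Gen 3 (rule 89): 1100011111
Gen 4 (rule 146): 0010101110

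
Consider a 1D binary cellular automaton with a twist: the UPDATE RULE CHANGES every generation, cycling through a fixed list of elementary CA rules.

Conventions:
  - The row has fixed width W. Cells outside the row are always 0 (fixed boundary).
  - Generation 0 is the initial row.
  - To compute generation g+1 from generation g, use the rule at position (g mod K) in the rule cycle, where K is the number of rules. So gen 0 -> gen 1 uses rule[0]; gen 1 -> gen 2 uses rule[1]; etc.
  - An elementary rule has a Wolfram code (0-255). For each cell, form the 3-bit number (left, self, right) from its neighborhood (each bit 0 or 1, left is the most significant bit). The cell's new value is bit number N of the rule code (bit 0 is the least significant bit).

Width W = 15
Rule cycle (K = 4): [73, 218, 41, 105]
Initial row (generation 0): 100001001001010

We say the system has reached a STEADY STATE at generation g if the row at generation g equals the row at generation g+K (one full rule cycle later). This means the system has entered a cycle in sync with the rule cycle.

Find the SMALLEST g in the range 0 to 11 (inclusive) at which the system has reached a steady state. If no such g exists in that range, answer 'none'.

Gen 0: 100001001001010
Gen 1 (rule 73): 001100000000000
Gen 2 (rule 218): 011110000000000
Gen 3 (rule 41): 010000111111111
Gen 4 (rule 105): 000110100000001
Gen 5 (rule 73): 110110001111100
Gen 6 (rule 218): 110111011111110
Gen 7 (rule 41): 101100110000000
Gen 8 (rule 105): 011100110111111
Gen 9 (rule 73): 010100110100001
Gen 10 (rule 218): 100011110010010
Gen 11 (rule 41): 001010000000000
Gen 12 (rule 105): 100100111111111
Gen 13 (rule 73): 000000100000001
Gen 14 (rule 218): 000001010000010
Gen 15 (rule 41): 111100100111000

Answer: none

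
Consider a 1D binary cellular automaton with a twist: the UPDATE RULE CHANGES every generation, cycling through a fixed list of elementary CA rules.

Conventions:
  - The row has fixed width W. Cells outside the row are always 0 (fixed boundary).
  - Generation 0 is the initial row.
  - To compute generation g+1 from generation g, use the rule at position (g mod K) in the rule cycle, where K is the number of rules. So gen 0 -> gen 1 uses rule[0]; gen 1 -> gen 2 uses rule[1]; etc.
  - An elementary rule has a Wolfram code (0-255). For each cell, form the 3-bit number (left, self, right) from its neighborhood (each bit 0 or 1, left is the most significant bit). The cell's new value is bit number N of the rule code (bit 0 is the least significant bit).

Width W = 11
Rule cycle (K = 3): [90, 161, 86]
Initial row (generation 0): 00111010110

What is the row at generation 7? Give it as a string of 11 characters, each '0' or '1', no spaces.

Answer: 00101001111

Derivation:
Gen 0: 00111010110
Gen 1 (rule 90): 01101000111
Gen 2 (rule 161): 00010010010
Gen 3 (rule 86): 00111111111
Gen 4 (rule 90): 01100000001
Gen 5 (rule 161): 00001111100
Gen 6 (rule 86): 00010000110
Gen 7 (rule 90): 00101001111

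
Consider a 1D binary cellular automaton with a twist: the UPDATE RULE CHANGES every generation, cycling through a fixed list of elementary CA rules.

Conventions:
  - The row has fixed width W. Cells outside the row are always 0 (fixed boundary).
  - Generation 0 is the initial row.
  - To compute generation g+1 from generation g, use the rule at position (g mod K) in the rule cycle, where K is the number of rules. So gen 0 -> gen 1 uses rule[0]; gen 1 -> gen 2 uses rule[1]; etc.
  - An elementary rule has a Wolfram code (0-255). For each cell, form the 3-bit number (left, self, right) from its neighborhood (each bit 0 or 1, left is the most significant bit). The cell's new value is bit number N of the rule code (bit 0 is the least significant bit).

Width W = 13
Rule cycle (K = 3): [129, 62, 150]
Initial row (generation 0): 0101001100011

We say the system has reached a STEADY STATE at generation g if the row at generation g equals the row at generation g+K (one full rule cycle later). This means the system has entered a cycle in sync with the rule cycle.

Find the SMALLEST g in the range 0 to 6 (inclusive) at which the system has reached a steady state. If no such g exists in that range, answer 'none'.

Gen 0: 0101001100011
Gen 1 (rule 129): 0000000001000
Gen 2 (rule 62): 0000000011100
Gen 3 (rule 150): 0000000101010
Gen 4 (rule 129): 1111110000000
Gen 5 (rule 62): 1000001000000
Gen 6 (rule 150): 1100011100000
Gen 7 (rule 129): 0001001001111
Gen 8 (rule 62): 0011111111000
Gen 9 (rule 150): 0101111110100

Answer: none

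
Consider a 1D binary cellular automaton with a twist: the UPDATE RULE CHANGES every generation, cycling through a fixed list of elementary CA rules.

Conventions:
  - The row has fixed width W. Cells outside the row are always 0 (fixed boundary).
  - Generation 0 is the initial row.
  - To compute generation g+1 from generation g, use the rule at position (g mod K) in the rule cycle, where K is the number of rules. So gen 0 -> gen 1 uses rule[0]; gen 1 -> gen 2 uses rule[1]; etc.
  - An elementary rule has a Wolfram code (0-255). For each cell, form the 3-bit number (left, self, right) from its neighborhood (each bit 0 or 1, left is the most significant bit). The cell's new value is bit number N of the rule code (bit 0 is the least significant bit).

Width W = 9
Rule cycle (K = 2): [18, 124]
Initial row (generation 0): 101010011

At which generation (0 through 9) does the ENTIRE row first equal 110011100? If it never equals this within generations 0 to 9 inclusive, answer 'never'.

Answer: never

Derivation:
Gen 0: 101010011
Gen 1 (rule 18): 000001100
Gen 2 (rule 124): 000001110
Gen 3 (rule 18): 000010001
Gen 4 (rule 124): 000011001
Gen 5 (rule 18): 000100110
Gen 6 (rule 124): 000110111
Gen 7 (rule 18): 001000000
Gen 8 (rule 124): 001100000
Gen 9 (rule 18): 010010000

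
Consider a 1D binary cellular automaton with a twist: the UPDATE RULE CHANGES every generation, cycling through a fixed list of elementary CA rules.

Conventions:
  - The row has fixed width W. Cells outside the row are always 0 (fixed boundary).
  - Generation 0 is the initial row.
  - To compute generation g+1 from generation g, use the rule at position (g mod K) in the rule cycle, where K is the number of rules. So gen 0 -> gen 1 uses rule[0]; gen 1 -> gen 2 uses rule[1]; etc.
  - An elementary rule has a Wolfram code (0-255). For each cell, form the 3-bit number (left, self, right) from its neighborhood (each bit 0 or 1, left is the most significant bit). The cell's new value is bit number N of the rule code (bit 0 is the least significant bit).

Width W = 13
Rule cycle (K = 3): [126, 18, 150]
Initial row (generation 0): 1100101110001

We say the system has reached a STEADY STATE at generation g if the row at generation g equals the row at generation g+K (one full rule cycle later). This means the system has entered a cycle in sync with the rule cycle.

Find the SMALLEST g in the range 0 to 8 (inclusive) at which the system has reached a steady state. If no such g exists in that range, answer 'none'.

Gen 0: 1100101110001
Gen 1 (rule 126): 1111111011011
Gen 2 (rule 18): 0000000000000
Gen 3 (rule 150): 0000000000000
Gen 4 (rule 126): 0000000000000
Gen 5 (rule 18): 0000000000000
Gen 6 (rule 150): 0000000000000
Gen 7 (rule 126): 0000000000000
Gen 8 (rule 18): 0000000000000
Gen 9 (rule 150): 0000000000000
Gen 10 (rule 126): 0000000000000
Gen 11 (rule 18): 0000000000000

Answer: 2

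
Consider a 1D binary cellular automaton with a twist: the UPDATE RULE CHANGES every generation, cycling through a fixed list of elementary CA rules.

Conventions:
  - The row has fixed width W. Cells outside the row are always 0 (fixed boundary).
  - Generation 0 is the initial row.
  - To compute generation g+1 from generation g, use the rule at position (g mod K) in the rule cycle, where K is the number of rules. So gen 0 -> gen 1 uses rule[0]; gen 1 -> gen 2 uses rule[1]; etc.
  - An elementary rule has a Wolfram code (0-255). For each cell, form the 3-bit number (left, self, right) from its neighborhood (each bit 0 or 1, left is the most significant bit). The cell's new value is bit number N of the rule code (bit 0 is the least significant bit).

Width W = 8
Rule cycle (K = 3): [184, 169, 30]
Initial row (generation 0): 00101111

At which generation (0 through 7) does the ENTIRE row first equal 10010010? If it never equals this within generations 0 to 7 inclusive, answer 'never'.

Answer: 3

Derivation:
Gen 0: 00101111
Gen 1 (rule 184): 00011110
Gen 2 (rule 169): 11011100
Gen 3 (rule 30): 10010010
Gen 4 (rule 184): 01001001
Gen 5 (rule 169): 00000000
Gen 6 (rule 30): 00000000
Gen 7 (rule 184): 00000000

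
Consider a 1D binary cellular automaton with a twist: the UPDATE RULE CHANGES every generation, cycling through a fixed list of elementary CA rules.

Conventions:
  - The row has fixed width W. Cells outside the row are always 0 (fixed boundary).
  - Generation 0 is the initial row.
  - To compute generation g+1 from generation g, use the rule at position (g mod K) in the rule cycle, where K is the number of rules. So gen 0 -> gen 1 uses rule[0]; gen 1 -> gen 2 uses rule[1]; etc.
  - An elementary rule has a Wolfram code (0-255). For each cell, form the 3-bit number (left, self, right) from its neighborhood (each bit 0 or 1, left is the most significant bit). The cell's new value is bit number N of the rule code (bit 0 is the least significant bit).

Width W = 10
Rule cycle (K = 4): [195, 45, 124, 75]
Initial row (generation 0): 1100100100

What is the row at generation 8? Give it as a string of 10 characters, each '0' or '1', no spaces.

Gen 0: 1100100100
Gen 1 (rule 195): 0101001001
Gen 2 (rule 45): 0111001001
Gen 3 (rule 124): 0101101101
Gen 4 (rule 75): 1001101100
Gen 5 (rule 195): 0010100101
Gen 6 (rule 45): 1011100111
Gen 7 (rule 124): 1110110101
Gen 8 (rule 75): 1010110000

Answer: 1010110000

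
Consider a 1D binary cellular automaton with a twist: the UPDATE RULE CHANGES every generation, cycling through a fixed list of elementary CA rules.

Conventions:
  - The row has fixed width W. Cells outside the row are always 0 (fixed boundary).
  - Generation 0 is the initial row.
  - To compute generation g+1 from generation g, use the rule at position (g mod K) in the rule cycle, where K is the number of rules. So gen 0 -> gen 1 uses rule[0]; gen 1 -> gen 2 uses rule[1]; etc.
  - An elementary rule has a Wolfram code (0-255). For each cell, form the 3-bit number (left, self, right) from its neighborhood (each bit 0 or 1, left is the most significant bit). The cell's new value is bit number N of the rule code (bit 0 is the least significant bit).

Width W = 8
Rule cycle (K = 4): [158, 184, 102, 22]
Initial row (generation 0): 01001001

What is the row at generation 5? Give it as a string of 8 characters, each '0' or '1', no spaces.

Gen 0: 01001001
Gen 1 (rule 158): 11111111
Gen 2 (rule 184): 11111110
Gen 3 (rule 102): 00000010
Gen 4 (rule 22): 00000111
Gen 5 (rule 158): 00001110

Answer: 00001110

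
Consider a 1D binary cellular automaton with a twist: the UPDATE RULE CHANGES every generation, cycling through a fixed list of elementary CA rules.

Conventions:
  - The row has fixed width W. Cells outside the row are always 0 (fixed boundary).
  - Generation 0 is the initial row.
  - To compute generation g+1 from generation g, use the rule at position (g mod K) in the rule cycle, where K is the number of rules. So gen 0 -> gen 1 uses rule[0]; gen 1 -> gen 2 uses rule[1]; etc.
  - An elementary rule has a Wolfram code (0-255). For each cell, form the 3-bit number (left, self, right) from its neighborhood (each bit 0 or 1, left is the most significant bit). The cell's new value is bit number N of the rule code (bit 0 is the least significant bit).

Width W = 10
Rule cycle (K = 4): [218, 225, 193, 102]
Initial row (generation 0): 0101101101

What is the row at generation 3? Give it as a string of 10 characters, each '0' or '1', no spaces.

Answer: 1110010000

Derivation:
Gen 0: 0101101101
Gen 1 (rule 218): 1001101100
Gen 2 (rule 225): 0000110101
Gen 3 (rule 193): 1110010000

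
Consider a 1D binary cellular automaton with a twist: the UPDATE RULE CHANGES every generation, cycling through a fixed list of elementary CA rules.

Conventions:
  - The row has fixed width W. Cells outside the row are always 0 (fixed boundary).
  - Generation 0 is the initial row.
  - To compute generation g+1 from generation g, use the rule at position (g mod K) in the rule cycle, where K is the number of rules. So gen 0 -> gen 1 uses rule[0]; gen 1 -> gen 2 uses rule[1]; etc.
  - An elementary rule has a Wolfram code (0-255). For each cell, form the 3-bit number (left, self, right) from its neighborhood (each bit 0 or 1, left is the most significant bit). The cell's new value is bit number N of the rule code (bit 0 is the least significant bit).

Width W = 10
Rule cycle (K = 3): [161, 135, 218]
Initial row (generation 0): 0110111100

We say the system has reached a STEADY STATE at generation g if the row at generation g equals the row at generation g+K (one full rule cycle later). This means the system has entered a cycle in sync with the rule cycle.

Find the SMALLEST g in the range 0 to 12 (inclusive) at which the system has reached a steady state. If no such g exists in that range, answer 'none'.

Gen 0: 0110111100
Gen 1 (rule 161): 0001011001
Gen 2 (rule 135): 1111000011
Gen 3 (rule 218): 1111100111
Gen 4 (rule 161): 0111000010
Gen 5 (rule 135): 1010011110
Gen 6 (rule 218): 0001111111
Gen 7 (rule 161): 1100111110
Gen 8 (rule 135): 0001011100
Gen 9 (rule 218): 0010011110
Gen 10 (rule 161): 1000001100
Gen 11 (rule 135): 1011110001
Gen 12 (rule 218): 0011111010
Gen 13 (rule 161): 1001110100
Gen 14 (rule 135): 1010100101
Gen 15 (rule 218): 0000011000

Answer: none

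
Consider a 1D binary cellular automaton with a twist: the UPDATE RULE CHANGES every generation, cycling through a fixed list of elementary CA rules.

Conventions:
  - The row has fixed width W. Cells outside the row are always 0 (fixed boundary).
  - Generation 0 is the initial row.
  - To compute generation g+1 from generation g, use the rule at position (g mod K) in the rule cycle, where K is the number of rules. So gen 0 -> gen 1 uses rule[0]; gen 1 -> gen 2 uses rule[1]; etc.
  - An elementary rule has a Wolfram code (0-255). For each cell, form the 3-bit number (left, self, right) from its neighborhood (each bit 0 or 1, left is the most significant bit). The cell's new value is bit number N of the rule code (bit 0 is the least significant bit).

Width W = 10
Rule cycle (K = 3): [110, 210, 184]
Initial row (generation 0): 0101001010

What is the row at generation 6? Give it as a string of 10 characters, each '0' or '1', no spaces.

Gen 0: 0101001010
Gen 1 (rule 110): 1111011110
Gen 2 (rule 210): 0111001111
Gen 3 (rule 184): 0110101110
Gen 4 (rule 110): 1111111010
Gen 5 (rule 210): 0111111001
Gen 6 (rule 184): 0111110100

Answer: 0111110100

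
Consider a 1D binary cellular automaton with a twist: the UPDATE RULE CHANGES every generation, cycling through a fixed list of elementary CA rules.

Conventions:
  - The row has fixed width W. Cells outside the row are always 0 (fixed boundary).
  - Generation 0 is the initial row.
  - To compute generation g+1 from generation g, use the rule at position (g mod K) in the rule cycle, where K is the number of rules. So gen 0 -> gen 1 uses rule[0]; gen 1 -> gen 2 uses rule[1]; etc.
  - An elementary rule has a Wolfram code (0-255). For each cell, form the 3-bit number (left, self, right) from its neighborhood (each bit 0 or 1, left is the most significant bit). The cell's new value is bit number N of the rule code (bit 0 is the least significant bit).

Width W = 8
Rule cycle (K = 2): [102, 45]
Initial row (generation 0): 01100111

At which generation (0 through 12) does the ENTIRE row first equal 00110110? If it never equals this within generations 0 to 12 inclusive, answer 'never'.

Answer: never

Derivation:
Gen 0: 01100111
Gen 1 (rule 102): 10101001
Gen 2 (rule 45): 11111001
Gen 3 (rule 102): 00001011
Gen 4 (rule 45): 11101110
Gen 5 (rule 102): 00110010
Gen 6 (rule 45): 10100010
Gen 7 (rule 102): 11100110
Gen 8 (rule 45): 10000100
Gen 9 (rule 102): 10001100
Gen 10 (rule 45): 10101001
Gen 11 (rule 102): 11111011
Gen 12 (rule 45): 10000110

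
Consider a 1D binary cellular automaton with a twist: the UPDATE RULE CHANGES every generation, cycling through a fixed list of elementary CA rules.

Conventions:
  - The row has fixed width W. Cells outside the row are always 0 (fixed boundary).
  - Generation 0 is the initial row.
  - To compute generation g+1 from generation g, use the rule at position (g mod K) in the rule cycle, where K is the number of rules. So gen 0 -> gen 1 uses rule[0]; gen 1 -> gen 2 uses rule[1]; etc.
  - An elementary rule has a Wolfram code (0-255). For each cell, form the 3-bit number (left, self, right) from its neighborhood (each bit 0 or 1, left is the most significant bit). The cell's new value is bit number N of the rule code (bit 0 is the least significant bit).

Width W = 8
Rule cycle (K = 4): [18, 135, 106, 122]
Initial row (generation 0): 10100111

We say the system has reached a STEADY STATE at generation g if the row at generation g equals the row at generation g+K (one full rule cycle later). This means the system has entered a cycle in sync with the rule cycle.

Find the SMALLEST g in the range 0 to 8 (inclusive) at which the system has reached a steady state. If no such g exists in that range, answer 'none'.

Answer: none

Derivation:
Gen 0: 10100111
Gen 1 (rule 18): 00011000
Gen 2 (rule 135): 11100011
Gen 3 (rule 106): 10100111
Gen 4 (rule 122): 01011101
Gen 5 (rule 18): 10000000
Gen 6 (rule 135): 10111111
Gen 7 (rule 106): 01100001
Gen 8 (rule 122): 11110010
Gen 9 (rule 18): 00001101
Gen 10 (rule 135): 11110001
Gen 11 (rule 106): 10010010
Gen 12 (rule 122): 01101101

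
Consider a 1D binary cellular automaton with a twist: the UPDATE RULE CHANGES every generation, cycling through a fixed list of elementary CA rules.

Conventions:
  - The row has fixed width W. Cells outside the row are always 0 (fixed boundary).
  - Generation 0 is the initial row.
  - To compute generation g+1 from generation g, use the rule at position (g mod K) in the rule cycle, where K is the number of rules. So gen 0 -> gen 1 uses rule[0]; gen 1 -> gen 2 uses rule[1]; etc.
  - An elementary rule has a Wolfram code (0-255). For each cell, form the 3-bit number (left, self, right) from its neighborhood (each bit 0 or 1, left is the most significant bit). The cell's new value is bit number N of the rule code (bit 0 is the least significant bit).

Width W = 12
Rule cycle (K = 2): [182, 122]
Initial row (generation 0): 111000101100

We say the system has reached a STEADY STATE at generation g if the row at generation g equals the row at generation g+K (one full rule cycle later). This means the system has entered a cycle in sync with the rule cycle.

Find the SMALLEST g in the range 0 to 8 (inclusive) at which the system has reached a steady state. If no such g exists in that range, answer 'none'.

Answer: 8

Derivation:
Gen 0: 111000101100
Gen 1 (rule 182): 010101110010
Gen 2 (rule 122): 101011011101
Gen 3 (rule 182): 111100101011
Gen 4 (rule 122): 100111010111
Gen 5 (rule 182): 111010111010
Gen 6 (rule 122): 101101101101
Gen 7 (rule 182): 110010010011
Gen 8 (rule 122): 111101101111
Gen 9 (rule 182): 011010010110
Gen 10 (rule 122): 111101101111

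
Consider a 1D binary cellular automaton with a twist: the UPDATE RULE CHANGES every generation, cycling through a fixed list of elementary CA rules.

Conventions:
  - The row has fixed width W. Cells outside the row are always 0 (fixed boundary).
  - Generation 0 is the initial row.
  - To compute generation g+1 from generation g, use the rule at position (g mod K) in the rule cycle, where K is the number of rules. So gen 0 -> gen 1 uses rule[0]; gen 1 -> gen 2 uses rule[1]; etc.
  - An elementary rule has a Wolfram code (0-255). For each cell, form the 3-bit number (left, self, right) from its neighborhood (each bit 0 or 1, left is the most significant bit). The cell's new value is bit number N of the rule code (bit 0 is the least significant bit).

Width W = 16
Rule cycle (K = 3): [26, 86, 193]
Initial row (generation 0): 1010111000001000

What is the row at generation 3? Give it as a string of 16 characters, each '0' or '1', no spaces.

Answer: 1100111110010010

Derivation:
Gen 0: 1010111000001000
Gen 1 (rule 26): 0000100100010100
Gen 2 (rule 86): 0001111110110110
Gen 3 (rule 193): 1100111110010010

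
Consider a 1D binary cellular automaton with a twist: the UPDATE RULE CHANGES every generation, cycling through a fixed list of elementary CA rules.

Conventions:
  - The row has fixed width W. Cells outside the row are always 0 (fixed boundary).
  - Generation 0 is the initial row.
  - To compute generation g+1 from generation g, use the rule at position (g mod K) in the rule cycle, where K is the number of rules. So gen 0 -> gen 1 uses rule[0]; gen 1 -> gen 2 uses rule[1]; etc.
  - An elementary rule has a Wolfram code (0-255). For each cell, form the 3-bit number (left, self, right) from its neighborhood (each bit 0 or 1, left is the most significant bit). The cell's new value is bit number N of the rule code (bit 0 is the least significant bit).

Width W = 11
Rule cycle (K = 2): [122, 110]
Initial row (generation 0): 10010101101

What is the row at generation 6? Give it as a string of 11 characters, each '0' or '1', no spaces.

Answer: 11011000111

Derivation:
Gen 0: 10010101101
Gen 1 (rule 122): 01101011110
Gen 2 (rule 110): 11111110010
Gen 3 (rule 122): 10000011101
Gen 4 (rule 110): 10000110111
Gen 5 (rule 122): 01001111101
Gen 6 (rule 110): 11011000111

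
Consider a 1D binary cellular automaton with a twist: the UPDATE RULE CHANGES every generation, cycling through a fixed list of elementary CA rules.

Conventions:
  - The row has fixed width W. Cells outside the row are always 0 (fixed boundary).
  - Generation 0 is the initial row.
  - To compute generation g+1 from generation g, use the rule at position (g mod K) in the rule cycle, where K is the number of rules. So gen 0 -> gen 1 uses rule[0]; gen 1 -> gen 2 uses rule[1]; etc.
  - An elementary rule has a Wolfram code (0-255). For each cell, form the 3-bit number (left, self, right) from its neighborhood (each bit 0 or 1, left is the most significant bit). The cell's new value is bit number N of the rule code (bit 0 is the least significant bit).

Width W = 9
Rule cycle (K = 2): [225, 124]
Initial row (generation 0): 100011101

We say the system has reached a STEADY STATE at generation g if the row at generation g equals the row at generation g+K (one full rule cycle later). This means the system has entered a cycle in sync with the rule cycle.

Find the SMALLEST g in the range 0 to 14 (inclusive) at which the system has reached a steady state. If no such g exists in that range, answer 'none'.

Answer: none

Derivation:
Gen 0: 100011101
Gen 1 (rule 225): 001001110
Gen 2 (rule 124): 001101011
Gen 3 (rule 225): 100110101
Gen 4 (rule 124): 110111111
Gen 5 (rule 225): 011011111
Gen 6 (rule 124): 011110001
Gen 7 (rule 225): 001110100
Gen 8 (rule 124): 001011110
Gen 9 (rule 225): 100101110
Gen 10 (rule 124): 110111011
Gen 11 (rule 225): 011011101
Gen 12 (rule 124): 011110111
Gen 13 (rule 225): 001111011
Gen 14 (rule 124): 001001111
Gen 15 (rule 225): 100000111
Gen 16 (rule 124): 110000101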